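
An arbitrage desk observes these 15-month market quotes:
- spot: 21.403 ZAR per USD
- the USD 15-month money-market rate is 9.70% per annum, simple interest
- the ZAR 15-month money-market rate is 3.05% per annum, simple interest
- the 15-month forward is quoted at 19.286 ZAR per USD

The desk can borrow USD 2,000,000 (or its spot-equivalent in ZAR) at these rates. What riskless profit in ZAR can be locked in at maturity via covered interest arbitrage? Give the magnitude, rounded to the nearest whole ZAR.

T = 15/12 years.
Invest the USD and cover forward: 2,000,000 × 1.121250 × 19.286 = ZAR 43,248,855.00.
Convert at spot and invest in ZAR: 2,000,000 × 21.403 × 1.038125 = ZAR 44,437,978.75.
The quoted forward undervalues USD, so borrow USD, convert to ZAR at spot, deposit the ZAR at 3.05%, and buy USD forward at 19.286 to cover the loan.
Profit = 44,437,978.75 − 43,248,855.00 = ZAR 1,189,124.

ZAR 1,189,124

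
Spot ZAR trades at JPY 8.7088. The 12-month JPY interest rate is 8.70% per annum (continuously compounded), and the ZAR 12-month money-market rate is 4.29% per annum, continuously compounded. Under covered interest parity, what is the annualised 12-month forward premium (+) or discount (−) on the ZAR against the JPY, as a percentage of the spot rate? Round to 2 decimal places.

T = 1 year.
F = S · g_JPY/g_ZAR = 8.7088 × 1.0908967/1.0438335 = 9.1014527.
Annualised premium = (F − S)/S × (1/T) = (9.1014527 − 8.7088)/8.7088 ÷ 1 = 4.51%.

+4.51%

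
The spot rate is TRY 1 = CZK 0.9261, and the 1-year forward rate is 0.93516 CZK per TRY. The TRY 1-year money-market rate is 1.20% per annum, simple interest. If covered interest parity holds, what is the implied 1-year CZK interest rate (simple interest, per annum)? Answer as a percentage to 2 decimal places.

2.19%

T = 1 year.
F/S = 0.93516/0.9261 = 1.0097830 = (growth of CZK) / (growth of TRY).
The TRY side grows by 1 + 0.0120×1 = 1.012000.
Hence g_CZK = 1.0219004.
(1.0219004 − 1)/T = 0.021900, i.e. 2.19%.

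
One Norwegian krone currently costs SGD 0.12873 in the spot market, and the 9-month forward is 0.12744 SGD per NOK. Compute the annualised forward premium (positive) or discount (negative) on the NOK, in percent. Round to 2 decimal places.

-1.34%

T = 9/12 years.
NOK trades forward at -1.00210% vs spot over the period.
Per annum: -0.0100210 / (9/12) = -0.013361 = -1.34%.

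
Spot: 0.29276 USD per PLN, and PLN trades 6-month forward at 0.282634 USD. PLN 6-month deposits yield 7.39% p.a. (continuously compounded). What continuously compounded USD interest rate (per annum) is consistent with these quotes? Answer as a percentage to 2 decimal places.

T = 6/12 years.
CIP gives F = S · g_USD/g_PLN, so g_USD/g_PLN = 0.282634/0.29276 = 0.9654119.
The PLN side grows by e^(0.0739×6/12) = 1.0376411.
Hence g_USD = 1.0017511.
r = ln(1.0017511)/(6/12) = 0.003499 → 0.35%.

0.35%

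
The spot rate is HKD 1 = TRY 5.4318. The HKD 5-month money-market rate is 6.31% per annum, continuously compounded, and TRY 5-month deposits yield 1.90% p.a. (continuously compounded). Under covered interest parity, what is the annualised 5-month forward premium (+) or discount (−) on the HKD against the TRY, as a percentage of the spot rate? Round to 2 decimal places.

T = 5/12 years.
F = S · g_TRY/g_HKD = 5.4318 × 1.0079481/1.0266403 = 5.3329024.
(F − S)/S ÷ T = (5.3329024 − 5.4318)/5.4318/(5/12) = -0.043697 → -4.37%.

-4.37%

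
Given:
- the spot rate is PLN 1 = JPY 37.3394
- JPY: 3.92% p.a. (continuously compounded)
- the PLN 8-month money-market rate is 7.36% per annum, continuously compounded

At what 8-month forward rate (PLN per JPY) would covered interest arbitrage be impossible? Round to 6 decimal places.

T = 8/12 years.
JPY growth factor: e^(0.0392×8/12) = 1.0264778.
Growth of 1 PLN over T: e^(0.0736×8/12) = 1.0502904.
So F = 37.3394 × 1.0264778 / 1.0502904 = 36.49283 (JPY/PLN).
Quoted the other way: 1/36.49283 = 0.027403 PLN per JPY.

0.027403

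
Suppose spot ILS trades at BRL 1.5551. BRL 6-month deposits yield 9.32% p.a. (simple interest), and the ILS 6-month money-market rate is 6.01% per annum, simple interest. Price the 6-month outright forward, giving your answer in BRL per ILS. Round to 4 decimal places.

T = 6/12 years.
Growth of 1 BRL over T: 1 + 0.0932×6/12 = 1.046600.
ILS growth factor: 1 + 0.0601×6/12 = 1.030050.
So F = 1.5551 × 1.046600 / 1.030050 = 1.580086 (BRL/ILS).

1.5801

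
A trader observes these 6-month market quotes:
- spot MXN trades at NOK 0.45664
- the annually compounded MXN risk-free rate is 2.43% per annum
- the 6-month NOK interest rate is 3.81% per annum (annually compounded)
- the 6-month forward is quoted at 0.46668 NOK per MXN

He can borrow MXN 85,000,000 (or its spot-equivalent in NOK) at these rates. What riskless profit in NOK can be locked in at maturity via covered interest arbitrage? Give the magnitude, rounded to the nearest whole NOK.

T = 6/12 years.
Keep in MXN, deliver into the forward: 85,000,000·1.0120770722·0.46668 = NOK 40,146,870.88.
Swap to NOK now, deposit: 85,000,000·0.45664·1.0188719252 = NOK 39,546,902.45.
The quoted forward overvalues MXN, so borrow NOK, buy MXN at spot, deposit the MXN at 2.43%, and sell the proceeds forward at 0.46668.
The gap between the two covered legs is NOK 599,968.

NOK 599,968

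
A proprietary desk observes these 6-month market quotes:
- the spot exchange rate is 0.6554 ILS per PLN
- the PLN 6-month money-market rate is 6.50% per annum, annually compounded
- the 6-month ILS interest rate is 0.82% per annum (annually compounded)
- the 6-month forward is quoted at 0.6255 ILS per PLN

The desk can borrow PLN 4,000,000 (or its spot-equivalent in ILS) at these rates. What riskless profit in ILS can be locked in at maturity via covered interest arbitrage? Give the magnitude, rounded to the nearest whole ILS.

T = 6/12 years.
Route A — deposit PLN, sell forward: 4,000,000 × 1.031988372 × 0.6255 = ILS 2,582,034.91.
Route B — convert at spot, deposit ILS: 4,000,000 × 0.6554 × 1.004091629 = ILS 2,632,326.61.
The quoted forward undervalues PLN, so borrow PLN, convert to ILS at spot, deposit the ILS at 0.82%, and buy PLN forward at 0.6255 to cover the loan.
The gap between the two covered legs is ILS 50,292.

ILS 50,292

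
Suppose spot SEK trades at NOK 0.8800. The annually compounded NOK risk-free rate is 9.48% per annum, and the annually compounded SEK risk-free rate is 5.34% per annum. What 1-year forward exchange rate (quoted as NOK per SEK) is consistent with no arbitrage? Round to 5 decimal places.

T = 1 year.
NOK accumulates by (1 + 0.0948)^1 = 1.094800.
SEK accumulates by (1 + 0.0534)^1 = 1.053400.
So F = 0.88 × 1.094800 / 1.053400 = 0.9145852 (NOK/SEK).

0.91459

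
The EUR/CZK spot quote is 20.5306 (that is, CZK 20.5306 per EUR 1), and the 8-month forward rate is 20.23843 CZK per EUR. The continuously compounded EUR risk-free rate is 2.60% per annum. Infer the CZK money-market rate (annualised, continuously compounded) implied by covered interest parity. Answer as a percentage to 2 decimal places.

T = 8/12 years.
CIP gives F = S · g_CZK/g_EUR, so g_CZK/g_EUR = 20.23843/20.5306 = 0.9857690.
EUR growth factor: e^(0.0260×8/12) = 1.0174844.
Hence g_CZK = 1.0030046.
r = ln(1.0030046)/(8/12) = 0.004500 → 0.45%.

0.45%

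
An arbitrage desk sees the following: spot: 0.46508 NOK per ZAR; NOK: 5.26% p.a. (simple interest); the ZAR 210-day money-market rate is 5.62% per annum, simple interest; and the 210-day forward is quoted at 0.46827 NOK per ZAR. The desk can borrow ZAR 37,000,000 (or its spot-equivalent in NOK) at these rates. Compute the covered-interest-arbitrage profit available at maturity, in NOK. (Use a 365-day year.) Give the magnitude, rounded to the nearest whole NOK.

T = 210/365 years.
Route A — deposit ZAR, sell forward: 37,000,000 × 1.0323342466 × 0.46827 = NOK 17,886,212.83.
Route B — convert at spot, deposit NOK: 37,000,000 × 0.46508 × 1.0302630137 = NOK 17,728,724.73.
The quoted forward overvalues ZAR, so borrow NOK, buy ZAR at spot, deposit the ZAR at 5.62%, and sell the proceeds forward at 0.46827.
Profit = 17,886,212.83 − 17,728,724.73 = NOK 157,488.

NOK 157,488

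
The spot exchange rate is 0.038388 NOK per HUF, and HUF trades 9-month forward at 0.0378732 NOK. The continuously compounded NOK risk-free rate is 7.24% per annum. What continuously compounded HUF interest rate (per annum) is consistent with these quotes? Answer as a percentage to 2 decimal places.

T = 9/12 years.
By CIP, F/S equals the NOK-to-HUF growth ratio: 0.0378732/0.038388 = 0.9865896.
The NOK side grows by e^(0.0724×9/12) = 1.0558013.
That pins the HUF growth at 1.0701525.
Take logs: ln 1.0701525 / (9/12) = 0.090402, so 9.04%.

9.04%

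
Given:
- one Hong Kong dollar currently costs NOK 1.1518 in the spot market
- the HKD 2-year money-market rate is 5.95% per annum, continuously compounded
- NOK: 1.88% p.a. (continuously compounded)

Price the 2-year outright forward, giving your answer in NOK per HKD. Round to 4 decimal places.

1.0618

T = 2 years.
NOK growth factor: e^(0.0188×2) = 1.0383158.
HKD growth factor: e^(0.0595×2) = 1.1263699.
CIP: F = S · (grow NOK)/(grow HKD) = 1.1518 × 1.0383158/1.1263699 = 1.061758 NOK per HKD.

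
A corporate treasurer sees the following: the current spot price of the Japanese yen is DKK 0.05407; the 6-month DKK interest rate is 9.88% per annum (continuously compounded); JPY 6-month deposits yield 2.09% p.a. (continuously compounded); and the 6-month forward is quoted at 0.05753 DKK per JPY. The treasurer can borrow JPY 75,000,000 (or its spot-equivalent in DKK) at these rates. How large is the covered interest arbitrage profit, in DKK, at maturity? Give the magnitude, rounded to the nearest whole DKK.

T = 6/12 years.
Invest the JPY and cover forward: 75,000,000 × 1.010504792 × 0.05753 = DKK 4,360,075.55.
Convert at spot and invest in DKK: 75,000,000 × 0.05407 × 1.050640523 = DKK 4,260,609.98.
The quoted forward overvalues JPY, so borrow DKK, buy JPY at spot, deposit the JPY at 2.09%, and sell the proceeds forward at 0.05753.
Profit = 4,360,075.55 − 4,260,609.98 = DKK 99,466.

DKK 99,466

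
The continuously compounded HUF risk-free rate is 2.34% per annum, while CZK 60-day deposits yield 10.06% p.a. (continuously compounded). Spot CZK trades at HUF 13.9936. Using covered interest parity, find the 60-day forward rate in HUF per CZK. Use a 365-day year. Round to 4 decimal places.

13.8171

T = 60/365 years.
HUF accumulates by e^(0.0234×60/365) = 1.00385398.
CZK accumulates by e^(0.1006×60/365) = 1.01667448.
Forward (HUF per CZK) = 13.9936 × 1.00385398 / 1.01667448 = 13.817137.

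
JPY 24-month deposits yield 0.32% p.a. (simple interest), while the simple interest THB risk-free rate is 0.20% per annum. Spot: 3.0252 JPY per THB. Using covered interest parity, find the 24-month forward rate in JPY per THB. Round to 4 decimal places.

3.0324

T = 2 years.
JPY growth factor: 1 + 0.0032×2 = 1.006400.
THB accumulates by 1 + 0.0020×2 = 1.004000.
Forward (JPY per THB) = 3.0252 × 1.006400 / 1.004000 = 3.032432.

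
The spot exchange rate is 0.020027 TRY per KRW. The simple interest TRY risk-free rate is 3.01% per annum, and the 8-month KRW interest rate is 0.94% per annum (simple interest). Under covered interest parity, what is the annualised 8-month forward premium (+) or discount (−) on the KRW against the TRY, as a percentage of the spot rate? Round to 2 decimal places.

+2.06%

T = 8/12 years.
F = S · g_TRY/g_KRW = 0.020027 × 1.0200667/1.0062667 = 0.020301651.
Annualised premium = (F − S)/S × (1/T) = (0.020301651 − 0.020027)/0.020027 ÷ (8/12) = 2.06%.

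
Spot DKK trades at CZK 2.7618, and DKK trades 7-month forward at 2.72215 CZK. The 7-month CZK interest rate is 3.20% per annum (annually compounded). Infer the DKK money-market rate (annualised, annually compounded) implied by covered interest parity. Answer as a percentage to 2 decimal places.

5.79%

T = 7/12 years.
CIP gives F = S · g_CZK/g_DKK, so g_CZK/g_DKK = 2.72215/2.7618 = 0.9856434.
The CZK side grows by (1 + 0.0320)^(7/12) = 1.0185441.
So the DKK growth factor = 1.0333799.
r = 1.0333799^(12/7) − 1 = 0.057903 → 5.79%.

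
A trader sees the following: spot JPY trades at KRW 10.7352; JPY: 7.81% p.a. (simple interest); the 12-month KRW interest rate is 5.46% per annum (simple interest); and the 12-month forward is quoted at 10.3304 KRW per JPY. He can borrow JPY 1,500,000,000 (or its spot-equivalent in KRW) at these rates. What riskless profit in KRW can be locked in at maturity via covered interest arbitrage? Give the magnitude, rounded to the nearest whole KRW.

T = 1 year.
Route A — deposit JPY, sell forward: 1,500,000,000 × 1.078100 × 10.3304 = KRW 16,705,806,360.00.
Route B — convert at spot, deposit KRW: 1,500,000,000 × 10.7352 × 1.054600 = KRW 16,982,012,880.00.
The quoted forward undervalues JPY, so borrow JPY, convert to KRW at spot, deposit the KRW at 5.46%, and buy JPY forward at 10.3304 to cover the loan.
Profit = 16,982,012,880.00 − 16,705,806,360.00 = KRW 276,206,520.

KRW 276,206,520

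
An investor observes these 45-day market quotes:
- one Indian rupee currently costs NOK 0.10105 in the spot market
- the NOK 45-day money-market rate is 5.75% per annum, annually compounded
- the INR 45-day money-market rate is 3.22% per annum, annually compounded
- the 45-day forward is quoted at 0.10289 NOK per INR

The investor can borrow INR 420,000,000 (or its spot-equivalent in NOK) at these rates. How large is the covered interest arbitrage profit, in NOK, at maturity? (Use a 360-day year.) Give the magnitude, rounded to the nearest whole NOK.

T = 45/360 years.
Invest the INR and cover forward: 420,000,000 × 1.0039694132 × 0.10289 = NOK 43,385,333.43.
Convert at spot and invest in NOK: 420,000,000 × 0.10105 × 1.0070129302 = NOK 42,738,635.77.
The quoted forward overvalues INR, so borrow NOK, buy INR at spot, deposit the INR at 3.22%, and sell the proceeds forward at 0.10289.
Arbitrage profit = |43,385,333.43 − 42,738,635.77| = NOK 646,698.

NOK 646,698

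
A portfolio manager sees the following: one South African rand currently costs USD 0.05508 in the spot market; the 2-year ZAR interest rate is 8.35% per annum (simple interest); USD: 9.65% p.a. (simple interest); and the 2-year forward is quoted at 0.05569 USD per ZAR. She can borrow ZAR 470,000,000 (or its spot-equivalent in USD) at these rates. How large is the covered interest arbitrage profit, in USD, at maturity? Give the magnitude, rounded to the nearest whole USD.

T = 2 years.
Keep in ZAR, deliver into the forward: 470,000,000·1.167000·0.05569 = USD 30,545,408.10.
Swap to USD now, deposit: 470,000,000·0.05508·1.193000 = USD 30,883,906.80.
The quoted forward undervalues ZAR, so borrow ZAR, convert to USD at spot, deposit the USD at 9.65%, and buy ZAR forward at 0.05569 to cover the loan.
Arbitrage profit = |30,545,408.10 − 30,883,906.80| = USD 338,499.

USD 338,499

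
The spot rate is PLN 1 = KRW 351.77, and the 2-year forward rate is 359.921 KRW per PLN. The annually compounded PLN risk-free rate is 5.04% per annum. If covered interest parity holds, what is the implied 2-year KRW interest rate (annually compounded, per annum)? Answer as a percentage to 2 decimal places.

T = 2 years.
CIP gives F = S · g_KRW/g_PLN, so g_KRW/g_PLN = 359.921/351.77 = 1.0231714.
PLN growth factor: (1 + 0.0504)^2 = 1.1033402.
That pins the KRW growth at 1.1289061.
r = 1.1289061^(1/2) − 1 = 0.062500 → 6.25%.

6.25%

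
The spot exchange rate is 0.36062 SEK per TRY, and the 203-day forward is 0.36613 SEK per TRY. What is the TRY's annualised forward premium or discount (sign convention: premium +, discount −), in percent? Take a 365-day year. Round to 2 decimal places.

T = 203/365 years.
Period premium: (0.36613 − 0.36062)/0.36062 = 0.0152792.
×(1/T) gives 2.75% p.a.

+2.75%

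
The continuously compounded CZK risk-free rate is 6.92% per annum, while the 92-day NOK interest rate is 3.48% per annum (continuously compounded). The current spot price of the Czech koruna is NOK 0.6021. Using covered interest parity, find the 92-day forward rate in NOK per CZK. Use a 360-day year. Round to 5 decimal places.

0.59683

T = 92/360 years.
Growth of 1 NOK over T: e^(0.0348×92/360) = 1.008933.
Growth of 1 CZK over T: e^(0.0692×92/360) = 1.0178417.
So F = 0.6021 × 1.008933 / 1.0178417 = 0.5968301 (NOK/CZK).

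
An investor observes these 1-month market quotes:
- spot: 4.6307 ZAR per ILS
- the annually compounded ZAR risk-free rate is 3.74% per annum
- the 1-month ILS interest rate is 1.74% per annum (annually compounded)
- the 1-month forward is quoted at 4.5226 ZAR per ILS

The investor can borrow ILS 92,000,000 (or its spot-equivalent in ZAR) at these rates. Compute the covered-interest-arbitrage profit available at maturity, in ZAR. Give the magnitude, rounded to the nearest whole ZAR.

T = 1/12 years.
Keep in ILS, deliver into the forward: 92,000,000·1.00143856319·4.5226 = ZAR 416,677,756.22.
Swap to ZAR now, deposit: 92,000,000·4.6307·1.00306448454 = ZAR 427,329,945.19.
The quoted forward undervalues ILS, so borrow ILS, convert to ZAR at spot, deposit the ZAR at 3.74%, and buy ILS forward at 4.5226 to cover the loan.
Profit = 427,329,945.19 − 416,677,756.22 = ZAR 10,652,189.

ZAR 10,652,189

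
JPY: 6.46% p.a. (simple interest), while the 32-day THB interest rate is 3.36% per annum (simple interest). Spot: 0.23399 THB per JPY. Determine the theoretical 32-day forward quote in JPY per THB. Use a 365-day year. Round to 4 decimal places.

T = 32/365 years.
THB accumulates by 1 + 0.0336×32/365 = 1.0029458.
JPY growth factor: 1 + 0.0646×32/365 = 1.0056636.
CIP: F = S · (grow THB)/(grow JPY) = 0.23399 × 1.0029458/1.0056636 = 0.2333576 THB per JPY.
Quoted the other way: 1/0.2333576 = 4.2853 JPY per THB.

4.2853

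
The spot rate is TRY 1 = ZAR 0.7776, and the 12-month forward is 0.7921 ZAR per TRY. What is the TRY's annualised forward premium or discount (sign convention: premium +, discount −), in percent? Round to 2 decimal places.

T = 1 year.
(F − S)/S = (0.7921 − 0.7776)/0.7776 = 0.0186471.
Per annum: 0.0186471 / 1 = 0.018647 = 1.86%.

+1.86%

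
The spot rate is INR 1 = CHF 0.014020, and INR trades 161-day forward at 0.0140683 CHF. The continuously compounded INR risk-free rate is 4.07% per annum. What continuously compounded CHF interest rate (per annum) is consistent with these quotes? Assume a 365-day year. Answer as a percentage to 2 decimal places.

T = 161/365 years.
CIP gives F = S · g_CHF/g_INR, so g_CHF/g_INR = 0.0140683/0.01402 = 1.0034451.
INR growth factor: e^(0.0407×161/365) = 1.0181147.
Hence g_CHF = 1.0216222.
Take logs: ln 1.0216222 / (161/365) = 0.048497, so 4.85%.

4.85%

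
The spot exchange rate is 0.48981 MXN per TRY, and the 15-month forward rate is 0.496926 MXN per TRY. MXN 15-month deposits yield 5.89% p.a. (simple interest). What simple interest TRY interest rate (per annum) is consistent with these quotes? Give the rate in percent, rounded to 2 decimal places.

T = 15/12 years.
CIP gives F = S · g_MXN/g_TRY, so g_MXN/g_TRY = 0.496926/0.48981 = 1.0145281.
MXN growth factor: 1 + 0.0589×15/12 = 1.073625.
That pins the TRY growth at 1.0582506.
(1.0582506 − 1)/T = 0.046600, i.e. 4.66%.

4.66%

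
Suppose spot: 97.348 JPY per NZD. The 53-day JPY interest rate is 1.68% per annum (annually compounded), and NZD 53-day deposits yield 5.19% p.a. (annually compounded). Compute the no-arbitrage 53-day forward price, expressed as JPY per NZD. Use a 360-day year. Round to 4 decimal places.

T = 53/360 years.
JPY growth factor: (1 + 0.0168)^(53/360) = 1.0024558.
NZD growth factor: (1 + 0.0519)^(53/360) = 1.00747697.
Forward (JPY per NZD) = 97.348 × 1.0024558 / 1.00747697 = 96.862827.

96.8628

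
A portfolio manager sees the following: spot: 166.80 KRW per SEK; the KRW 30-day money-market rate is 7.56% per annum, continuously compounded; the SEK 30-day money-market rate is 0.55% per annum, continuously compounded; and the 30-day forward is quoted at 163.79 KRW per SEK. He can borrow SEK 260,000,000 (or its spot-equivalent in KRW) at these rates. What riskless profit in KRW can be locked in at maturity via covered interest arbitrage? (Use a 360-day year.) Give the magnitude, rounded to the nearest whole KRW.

T = 30/360 years.
Keep in SEK, deliver into the forward: 260,000,000·1.000458438384·163.79 = KRW 42,604,922,781.96.
Swap to KRW now, deposit: 260,000,000·166.80·1.00631988674 = KRW 43,642,080,848.14.
The quoted forward undervalues SEK, so borrow SEK, convert to KRW at spot, deposit the KRW at 7.56%, and buy SEK forward at 163.79 to cover the loan.
Profit = 43,642,080,848.14 − 42,604,922,781.96 = KRW 1,037,158,066.

KRW 1,037,158,066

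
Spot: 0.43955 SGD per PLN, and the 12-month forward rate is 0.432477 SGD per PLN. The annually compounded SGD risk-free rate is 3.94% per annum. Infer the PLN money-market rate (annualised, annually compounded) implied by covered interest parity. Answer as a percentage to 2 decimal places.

T = 1 year.
CIP gives F = S · g_SGD/g_PLN, so g_SGD/g_PLN = 0.432477/0.43955 = 0.9839085.
The SGD side grows by (1 + 0.0394)^1 = 1.039400.
That pins the PLN growth at 1.056399.
r = 1.056399^(1/1) − 1 = 0.056399 → 5.64%.

5.64%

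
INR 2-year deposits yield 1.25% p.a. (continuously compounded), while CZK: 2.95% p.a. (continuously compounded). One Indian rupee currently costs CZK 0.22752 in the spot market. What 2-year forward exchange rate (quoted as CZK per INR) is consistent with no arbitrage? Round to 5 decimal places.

0.23539

T = 2 years.
CZK accumulates by e^(0.0295×2) = 1.0607752.
INR growth factor: e^(0.0125×2) = 1.0253151.
CIP: F = S · (grow CZK)/(grow INR) = 0.22752 × 1.0607752/1.0253151 = 0.2353887 CZK per INR.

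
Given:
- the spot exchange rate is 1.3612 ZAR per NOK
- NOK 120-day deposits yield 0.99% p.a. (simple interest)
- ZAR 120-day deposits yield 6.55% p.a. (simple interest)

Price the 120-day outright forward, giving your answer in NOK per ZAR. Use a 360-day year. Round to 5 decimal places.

T = 120/360 years.
Growth of 1 ZAR over T: 1 + 0.0655×120/360 = 1.0218333.
NOK growth factor: 1 + 0.0099×120/360 = 1.003300.
So F = 1.3612 × 1.0218333 / 1.003300 = 1.386345 (ZAR/NOK).
Quoted the other way: 1/1.386345 = 0.72132 NOK per ZAR.

0.72132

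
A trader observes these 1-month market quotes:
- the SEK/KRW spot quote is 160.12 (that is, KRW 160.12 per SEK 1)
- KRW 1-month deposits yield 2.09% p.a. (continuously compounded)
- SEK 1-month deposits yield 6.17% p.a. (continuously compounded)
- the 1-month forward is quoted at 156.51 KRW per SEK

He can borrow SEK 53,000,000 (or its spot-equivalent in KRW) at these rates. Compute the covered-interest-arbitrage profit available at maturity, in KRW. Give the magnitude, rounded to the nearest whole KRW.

T = 1/12 years.
Route A — deposit SEK, sell forward: 53,000,000 × 1.005154907719 × 156.51 = KRW 8,337,790,114.18.
Route B — convert at spot, deposit KRW: 53,000,000 × 160.12 × 1.001743184249 = KRW 8,501,153,289.08.
The quoted forward undervalues SEK, so borrow SEK, convert to KRW at spot, deposit the KRW at 2.09%, and buy SEK forward at 156.51 to cover the loan.
Profit = 8,501,153,289.08 − 8,337,790,114.18 = KRW 163,363,175.

KRW 163,363,175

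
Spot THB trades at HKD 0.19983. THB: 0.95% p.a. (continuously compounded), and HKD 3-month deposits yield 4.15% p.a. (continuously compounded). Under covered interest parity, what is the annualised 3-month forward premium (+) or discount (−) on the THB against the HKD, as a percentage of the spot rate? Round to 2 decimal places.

+3.21%

T = 3/12 years.
CIP forward (HKD per THB) = 0.19983 × 1.010429/1.0023778 = 0.20143505.
Annualised premium = (F − S)/S × (1/T) = (0.20143505 − 0.19983)/0.19983 ÷ (3/12) = 3.21%.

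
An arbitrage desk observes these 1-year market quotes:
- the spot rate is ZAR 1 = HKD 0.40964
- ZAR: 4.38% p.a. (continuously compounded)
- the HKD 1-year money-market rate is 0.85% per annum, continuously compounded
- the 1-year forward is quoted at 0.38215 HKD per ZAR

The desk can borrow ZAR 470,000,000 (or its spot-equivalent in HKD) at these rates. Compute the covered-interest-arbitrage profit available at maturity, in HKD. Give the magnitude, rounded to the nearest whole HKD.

HKD 6,522,018

T = 1 year.
Invest the ZAR and cover forward: 470,000,000 × 1.04477337932 × 0.38215 = HKD 187,652,269.05.
Convert at spot and invest in HKD: 470,000,000 × 0.40964 × 1.00853622757 = HKD 194,174,286.72.
The quoted forward undervalues ZAR, so borrow ZAR, convert to HKD at spot, deposit the HKD at 0.85%, and buy ZAR forward at 0.38215 to cover the loan.
Profit = 194,174,286.72 − 187,652,269.05 = HKD 6,522,018.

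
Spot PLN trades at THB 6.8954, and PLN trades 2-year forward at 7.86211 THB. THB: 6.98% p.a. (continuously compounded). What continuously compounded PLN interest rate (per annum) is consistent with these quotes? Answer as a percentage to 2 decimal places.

0.42%

T = 2 years.
F/S = 7.86211/6.8954 = 1.1401964 = (growth of THB) / (growth of PLN).
THB growth factor: e^(0.0698×2) = 1.1498138.
Hence g_PLN = 1.0084349.
r = ln(1.0084349)/2 = 0.004200 → 0.42%.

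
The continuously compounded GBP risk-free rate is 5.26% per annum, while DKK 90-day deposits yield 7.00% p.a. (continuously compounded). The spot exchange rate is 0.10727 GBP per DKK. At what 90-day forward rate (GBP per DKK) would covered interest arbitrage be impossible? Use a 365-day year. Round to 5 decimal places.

0.10681

T = 90/365 years.
GBP growth factor: e^(0.0526×90/365) = 1.0130543.
DKK growth factor: e^(0.0700×90/365) = 1.0174101.
So F = 0.10727 × 1.0130543 / 1.0174101 = 0.1068107 (GBP/DKK).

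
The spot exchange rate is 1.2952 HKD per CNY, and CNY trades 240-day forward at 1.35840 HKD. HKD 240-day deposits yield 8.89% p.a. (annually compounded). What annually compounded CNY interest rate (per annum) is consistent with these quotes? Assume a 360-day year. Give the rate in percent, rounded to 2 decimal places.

1.38%

T = 240/360 years.
CIP gives F = S · g_HKD/g_CNY, so g_HKD/g_CNY = 1.3584/1.2952 = 1.0487956.
HKD growth factor: (1 + 0.0889)^(240/360) = 1.0584215.
So the CNY growth factor = 1.0091781.
Annualise: 1.0091781^(360/240) − 1 = 0.013799 = 1.38%.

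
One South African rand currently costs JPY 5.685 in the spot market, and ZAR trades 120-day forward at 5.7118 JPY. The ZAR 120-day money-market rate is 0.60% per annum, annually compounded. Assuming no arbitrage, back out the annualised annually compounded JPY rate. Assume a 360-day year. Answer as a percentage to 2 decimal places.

T = 120/360 years.
F/S = 5.7118/5.685 = 1.0047142 = (growth of JPY) / (growth of ZAR).
The ZAR side grows by (1 + 0.0060)^(120/360) = 1.001996.
So the JPY growth factor = 1.0067196.
r = 1.0067196^(360/120) − 1 = 0.020295 → 2.03%.

2.03%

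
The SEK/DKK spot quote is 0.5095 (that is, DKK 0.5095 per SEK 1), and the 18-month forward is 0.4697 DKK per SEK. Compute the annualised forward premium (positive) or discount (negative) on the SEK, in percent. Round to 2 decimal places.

T = 18/12 years.
SEK trades forward at -7.81158% vs spot over the period.
Per annum: -0.0781158 / (18/12) = -0.052077 = -5.21%.

-5.21%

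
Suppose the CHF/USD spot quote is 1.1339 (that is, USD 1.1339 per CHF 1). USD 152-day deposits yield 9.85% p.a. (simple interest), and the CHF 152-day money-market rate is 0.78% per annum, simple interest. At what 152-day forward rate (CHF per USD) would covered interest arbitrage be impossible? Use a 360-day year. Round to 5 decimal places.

0.84949

T = 152/360 years.
USD growth factor: 1 + 0.0985×152/360 = 1.0415889.
Growth of 1 CHF over T: 1 + 0.0078×152/360 = 1.0032933.
So F = 1.1339 × 1.0415889 / 1.0032933 = 1.177181 (USD/CHF).
Quoted the other way: 1/1.177181 = 0.84949 CHF per USD.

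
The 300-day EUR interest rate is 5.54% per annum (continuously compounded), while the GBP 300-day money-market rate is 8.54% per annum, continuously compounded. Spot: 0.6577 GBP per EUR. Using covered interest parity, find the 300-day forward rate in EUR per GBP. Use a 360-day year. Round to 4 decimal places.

1.4829

T = 300/360 years.
GBP accumulates by e^(0.0854×300/360) = 1.0737602.
Growth of 1 EUR over T: e^(0.0554×300/360) = 1.0472489.
So F = 0.6577 × 1.0737602 / 1.0472489 = 0.6743498 (GBP/EUR).
Quoted the other way: 1/0.6743498 = 1.4829 EUR per GBP.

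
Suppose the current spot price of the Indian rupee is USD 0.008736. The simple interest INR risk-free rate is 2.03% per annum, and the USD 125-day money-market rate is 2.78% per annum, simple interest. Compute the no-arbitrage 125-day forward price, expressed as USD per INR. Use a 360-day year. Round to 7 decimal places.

0.0087586

T = 125/360 years.
Growth of 1 USD over T: 1 + 0.0278×125/360 = 1.0096528.
Growth of 1 INR over T: 1 + 0.0203×125/360 = 1.0070486.
CIP: F = S · (grow USD)/(grow INR) = 0.008736 × 1.0096528/1.0070486 = 0.008758591 USD per INR.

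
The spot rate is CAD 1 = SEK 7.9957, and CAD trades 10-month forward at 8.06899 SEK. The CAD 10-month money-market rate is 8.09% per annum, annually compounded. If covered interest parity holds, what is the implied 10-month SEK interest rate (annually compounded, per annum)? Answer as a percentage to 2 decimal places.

T = 10/12 years.
CIP gives F = S · g_SEK/g_CAD, so g_SEK/g_CAD = 8.06899/7.9957 = 1.0091662.
CAD growth factor: (1 + 0.0809)^(10/12) = 1.0669759.
So the SEK growth factor = 1.076756.
Annualise: 1.076756^(12/10) − 1 = 0.092800 = 9.28%.

9.28%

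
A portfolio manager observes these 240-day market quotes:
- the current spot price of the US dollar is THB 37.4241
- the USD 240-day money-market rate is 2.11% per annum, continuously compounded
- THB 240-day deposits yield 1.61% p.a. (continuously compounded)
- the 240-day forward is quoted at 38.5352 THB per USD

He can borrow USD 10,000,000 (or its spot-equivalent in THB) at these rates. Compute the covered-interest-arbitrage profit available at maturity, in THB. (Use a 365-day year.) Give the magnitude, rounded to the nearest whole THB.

T = 240/365 years.
Invest the USD and cover forward: 10,000,000 × 1.0139706628 × 38.5352 = THB 390,735,622.85.
Convert at spot and invest in THB: 10,000,000 × 37.4241 × 1.01064253452 = THB 378,223,872.76.
The quoted forward overvalues USD, so borrow THB, buy USD at spot, deposit the USD at 2.11%, and sell the proceeds forward at 38.5352.
The gap between the two covered legs is THB 12,511,750.

THB 12,511,750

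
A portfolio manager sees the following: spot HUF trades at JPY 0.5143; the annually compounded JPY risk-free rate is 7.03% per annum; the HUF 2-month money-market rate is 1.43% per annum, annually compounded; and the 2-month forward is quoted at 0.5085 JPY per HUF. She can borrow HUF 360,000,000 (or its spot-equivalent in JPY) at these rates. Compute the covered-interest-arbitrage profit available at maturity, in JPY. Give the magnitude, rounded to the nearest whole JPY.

JPY 3,762,659

T = 2/12 years.
Invest the HUF and cover forward: 360,000,000 × 1.00236925549 × 0.5085 = JPY 183,493,715.91.
Convert at spot and invest in JPY: 360,000,000 × 0.5143 × 1.01138751351 = JPY 187,256,375.35.
The quoted forward undervalues HUF, so borrow HUF, convert to JPY at spot, deposit the JPY at 7.03%, and buy HUF forward at 0.5085 to cover the loan.
The gap between the two covered legs is JPY 3,762,659.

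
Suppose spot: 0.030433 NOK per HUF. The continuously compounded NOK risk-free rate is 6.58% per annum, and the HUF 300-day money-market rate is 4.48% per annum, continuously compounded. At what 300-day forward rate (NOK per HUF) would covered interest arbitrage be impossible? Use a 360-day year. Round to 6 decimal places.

T = 300/360 years.
NOK growth factor: e^(0.0658×300/360) = 1.0563645.
HUF accumulates by e^(0.0448×300/360) = 1.038039.
Forward (NOK per HUF) = 0.030433 × 1.0563645 / 1.038039 = 0.03097026.

0.030970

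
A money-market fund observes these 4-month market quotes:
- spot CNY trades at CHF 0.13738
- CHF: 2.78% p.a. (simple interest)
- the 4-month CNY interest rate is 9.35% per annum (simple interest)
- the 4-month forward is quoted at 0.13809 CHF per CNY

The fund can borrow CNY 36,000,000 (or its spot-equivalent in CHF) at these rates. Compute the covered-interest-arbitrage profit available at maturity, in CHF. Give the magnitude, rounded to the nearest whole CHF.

T = 4/12 years.
Route A — deposit CNY, sell forward: 36,000,000 × 1.031166667 × 0.13809 = CHF 5,126,176.98.
Route B — convert at spot, deposit CHF: 36,000,000 × 0.13738 × 1.009266667 = CHF 4,991,509.97.
The quoted forward overvalues CNY, so borrow CHF, buy CNY at spot, deposit the CNY at 9.35%, and sell the proceeds forward at 0.13809.
Arbitrage profit = |5,126,176.98 − 4,991,509.97| = CHF 134,667.

CHF 134,667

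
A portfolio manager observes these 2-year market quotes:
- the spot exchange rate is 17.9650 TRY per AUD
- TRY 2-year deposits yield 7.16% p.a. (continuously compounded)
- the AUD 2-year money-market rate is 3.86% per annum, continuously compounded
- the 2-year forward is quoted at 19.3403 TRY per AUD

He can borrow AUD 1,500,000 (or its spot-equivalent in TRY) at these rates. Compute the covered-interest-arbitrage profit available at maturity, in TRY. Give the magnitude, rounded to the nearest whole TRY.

T = 2 years.
Invest the AUD and cover forward: 1,500,000 × 1.0802581064 × 19.3403 = TRY 31,338,773.78.
Convert at spot and invest in TRY: 1,500,000 × 17.9650 × 1.1539605707 = TRY 31,096,352.48.
The quoted forward overvalues AUD, so borrow TRY, buy AUD at spot, deposit the AUD at 3.86%, and sell the proceeds forward at 19.3403.
Arbitrage profit = |31,338,773.78 − 31,096,352.48| = TRY 242,421.

TRY 242,421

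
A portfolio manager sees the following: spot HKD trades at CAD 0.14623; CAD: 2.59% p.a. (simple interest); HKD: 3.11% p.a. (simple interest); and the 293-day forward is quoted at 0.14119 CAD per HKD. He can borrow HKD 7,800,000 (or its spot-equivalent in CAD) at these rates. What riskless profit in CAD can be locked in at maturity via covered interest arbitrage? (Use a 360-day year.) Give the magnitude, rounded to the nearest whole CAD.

T = 293/360 years.
Invest the HKD and cover forward: 7,800,000 × 1.025311944 × 0.14119 = CAD 1,129,157.59.
Convert at spot and invest in CAD: 7,800,000 × 0.14623 × 1.021079722 = CAD 1,164,637.40.
The quoted forward undervalues HKD, so borrow HKD, convert to CAD at spot, deposit the CAD at 2.59%, and buy HKD forward at 0.14119 to cover the loan.
Arbitrage profit = |1,129,157.59 − 1,164,637.40| = CAD 35,480.

CAD 35,480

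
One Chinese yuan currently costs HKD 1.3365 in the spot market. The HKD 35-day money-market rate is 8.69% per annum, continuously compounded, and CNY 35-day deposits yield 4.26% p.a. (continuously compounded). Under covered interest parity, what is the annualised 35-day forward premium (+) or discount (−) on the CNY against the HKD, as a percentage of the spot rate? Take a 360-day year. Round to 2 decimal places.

T = 35/360 years.
No-arbitrage forward: 1.3365 × 1.0084844 / 1.0041503 = 1.3422686 HKD/CNY.
(F − S)/S ÷ T = (1.3422686 − 1.3365)/1.3365/(35/360) = 0.044395 → 4.44%.

+4.44%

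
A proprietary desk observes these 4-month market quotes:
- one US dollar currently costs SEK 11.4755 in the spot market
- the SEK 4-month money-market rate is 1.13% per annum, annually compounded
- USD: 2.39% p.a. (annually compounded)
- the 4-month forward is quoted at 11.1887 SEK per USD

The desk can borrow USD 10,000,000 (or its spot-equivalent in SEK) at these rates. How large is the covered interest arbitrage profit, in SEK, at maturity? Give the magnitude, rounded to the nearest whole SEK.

SEK 2,414,268

T = 4/12 years.
Route A — deposit USD, sell forward: 10,000,000 × 1.0079040284 × 11.1887 = SEK 112,771,358.03.
Route B — convert at spot, deposit SEK: 10,000,000 × 11.4755 × 1.00375256729 = SEK 115,185,625.86.
The quoted forward undervalues USD, so borrow USD, convert to SEK at spot, deposit the SEK at 1.13%, and buy USD forward at 11.1887 to cover the loan.
Arbitrage profit = |112,771,358.03 − 115,185,625.86| = SEK 2,414,268.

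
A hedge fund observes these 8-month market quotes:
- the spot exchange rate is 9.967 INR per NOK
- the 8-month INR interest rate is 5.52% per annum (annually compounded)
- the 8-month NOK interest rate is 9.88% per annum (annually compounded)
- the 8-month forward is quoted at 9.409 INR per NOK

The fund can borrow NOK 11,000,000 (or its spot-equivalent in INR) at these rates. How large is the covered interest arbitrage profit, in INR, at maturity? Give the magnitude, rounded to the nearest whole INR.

T = 8/12 years.
Keep in NOK, deliver into the forward: 11,000,000·1.06482711235·9.409 = INR 110,208,541.30.
Swap to INR now, deposit: 11,000,000·9.967·1.03646948802 = INR 113,635,405.26.
The quoted forward undervalues NOK, so borrow NOK, convert to INR at spot, deposit the INR at 5.52%, and buy NOK forward at 9.409 to cover the loan.
Profit = 113,635,405.26 − 110,208,541.30 = INR 3,426,864.

INR 3,426,864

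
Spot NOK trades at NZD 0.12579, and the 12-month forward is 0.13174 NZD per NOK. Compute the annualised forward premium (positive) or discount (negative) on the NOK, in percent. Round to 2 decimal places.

+4.73%

T = 1 year.
Period premium: (0.13174 − 0.12579)/0.12579 = 0.0473011.
×(1/T) gives 4.73% p.a.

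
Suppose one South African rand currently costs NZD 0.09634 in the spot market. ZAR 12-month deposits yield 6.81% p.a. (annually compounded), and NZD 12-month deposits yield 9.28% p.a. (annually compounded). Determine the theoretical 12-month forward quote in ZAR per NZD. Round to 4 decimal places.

10.1453

T = 1 year.
Growth of 1 NZD over T: (1 + 0.0928)^1 = 1.092800.
ZAR growth factor: (1 + 0.0681)^1 = 1.068100.
CIP: F = S · (grow NZD)/(grow ZAR) = 0.09634 × 1.092800/1.068100 = 0.098567879 NZD per ZAR.
Quoted the other way: 1/0.098567879 = 10.1453 ZAR per NZD.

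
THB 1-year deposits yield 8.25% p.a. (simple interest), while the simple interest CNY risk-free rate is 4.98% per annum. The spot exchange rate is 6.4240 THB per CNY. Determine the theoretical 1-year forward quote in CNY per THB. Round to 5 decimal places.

0.15096

T = 1 year.
Growth of 1 THB over T: 1 + 0.0825×1 = 1.082500.
Growth of 1 CNY over T: 1 + 0.0498×1 = 1.049800.
So F = 6.424 × 1.082500 / 1.049800 = 6.624100 (THB/CNY).
Invert for CNY per THB: 1 / 6.624100 = 0.15096.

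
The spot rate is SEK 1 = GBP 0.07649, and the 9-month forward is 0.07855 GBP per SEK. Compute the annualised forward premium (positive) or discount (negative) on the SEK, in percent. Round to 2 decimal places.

+3.59%

T = 9/12 years.
SEK trades forward at +2.69316% vs spot over the period.
Annualise by dividing by T: 0.0269316 / (9/12) = 0.035909 → 3.59%.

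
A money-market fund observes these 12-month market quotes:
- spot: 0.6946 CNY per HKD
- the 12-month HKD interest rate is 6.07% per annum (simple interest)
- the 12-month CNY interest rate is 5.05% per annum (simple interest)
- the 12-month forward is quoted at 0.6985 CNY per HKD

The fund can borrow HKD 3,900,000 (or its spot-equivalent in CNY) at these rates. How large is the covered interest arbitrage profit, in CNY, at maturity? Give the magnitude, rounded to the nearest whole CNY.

CNY 43,764

T = 1 year.
Keep in HKD, deliver into the forward: 3,900,000·1.060700·0.6985 = CNY 2,889,505.91.
Swap to CNY now, deposit: 3,900,000·0.6946·1.050500 = CNY 2,845,741.47.
The quoted forward overvalues HKD, so borrow CNY, buy HKD at spot, deposit the HKD at 6.07%, and sell the proceeds forward at 0.6985.
Arbitrage profit = |2,889,505.91 − 2,845,741.47| = CNY 43,764.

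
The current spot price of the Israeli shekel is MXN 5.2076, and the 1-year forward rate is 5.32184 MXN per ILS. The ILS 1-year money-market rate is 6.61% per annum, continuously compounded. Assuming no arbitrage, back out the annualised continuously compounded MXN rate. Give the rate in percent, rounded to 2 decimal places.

T = 1 year.
F/S = 5.32184/5.2076 = 1.0219372 = (growth of MXN) / (growth of ILS).
ILS growth factor: e^(0.0661×1) = 1.0683335.
So the MXN growth factor = 1.0917697.
r = ln(1.0917697)/1 = 0.087800 → 8.78%.

8.78%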